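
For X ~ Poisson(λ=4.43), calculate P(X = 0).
0.011914

We have X ~ Poisson(λ=4.43).

For a Poisson distribution, the PMF gives us the probability of each outcome.

Using the PMF formula:
P(X = 0) = 0.011914

Rounded to 4 decimal places: 0.0119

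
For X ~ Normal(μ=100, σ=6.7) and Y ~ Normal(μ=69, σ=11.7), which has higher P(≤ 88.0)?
Y has higher probability (P(Y ≤ 88.0) = 0.9478 > P(X ≤ 88.0) = 0.0366)

Compute P(≤ 88.0) for each distribution:

X ~ Normal(μ=100, σ=6.7):
P(X ≤ 88.0) = 0.0366

Y ~ Normal(μ=69, σ=11.7):
P(Y ≤ 88.0) = 0.9478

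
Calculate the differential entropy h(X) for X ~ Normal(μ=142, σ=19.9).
4.4097 nats

We have X ~ Normal(μ=142, σ=19.9).

The differential entropy measures the uncertainty or information content of the distribution.

For a Normal distribution with μ=142, σ=19.9:
h(X) = 4.4097 nats

(In bits, this would be 6.3618 bits.)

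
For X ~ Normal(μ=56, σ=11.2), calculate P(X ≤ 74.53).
0.950983

We have X ~ Normal(μ=56, σ=11.2).

The CDF gives us P(X ≤ k).

Using the CDF:
P(X ≤ 74.53) = 0.950983

This means there's approximately a 95.1% chance that X is at most 74.53.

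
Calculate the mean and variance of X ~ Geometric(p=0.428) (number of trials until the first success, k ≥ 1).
E[X] = 2.3364, Var(X) = 3.1225

We have X ~ Geometric(p=0.428) (number of trials until the first success, k ≥ 1).

For a Geometric distribution with p=0.428 (number of trials until the first success, k ≥ 1):

Expected value:
E[X] = 2.3364

Variance:
Var(X) = 3.1225

Standard deviation:
σ = √Var(X) = 1.7671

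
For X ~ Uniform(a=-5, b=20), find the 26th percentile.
1.5000

We have X ~ Uniform(a=-5, b=20).

We want to find x such that P(X ≤ x) = 0.26.

This is the 26th percentile, which means 26% of values fall below this point.

Using the inverse CDF (quantile function):
x = F⁻¹(0.26) = 1.5000

Verification: P(X ≤ 1.5000) = 0.26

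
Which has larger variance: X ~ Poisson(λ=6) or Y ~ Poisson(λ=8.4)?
Y has larger variance (8.4000 > 6.0000)

Compute the variance for each distribution:

X ~ Poisson(λ=6):
Var(X) = 6.0000

Y ~ Poisson(λ=8.4):
Var(Y) = 8.4000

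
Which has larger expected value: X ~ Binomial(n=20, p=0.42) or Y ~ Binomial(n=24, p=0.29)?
X has larger mean (8.4000 > 6.9600)

Compute the expected value for each distribution:

X ~ Binomial(n=20, p=0.42):
E[X] = 8.4000

Y ~ Binomial(n=24, p=0.29):
E[Y] = 6.9600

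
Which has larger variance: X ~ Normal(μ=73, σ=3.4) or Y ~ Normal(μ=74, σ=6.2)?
Y has larger variance (38.4400 > 11.5600)

Compute the variance for each distribution:

X ~ Normal(μ=73, σ=3.4):
Var(X) = 11.5600

Y ~ Normal(μ=74, σ=6.2):
Var(Y) = 38.4400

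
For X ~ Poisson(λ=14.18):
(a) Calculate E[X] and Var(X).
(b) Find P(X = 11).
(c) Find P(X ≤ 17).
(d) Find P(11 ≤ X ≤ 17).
(a) E[X] = 14.1800, Var(X) = 14.1800
(b) P(X = 11) = 0.081094
(c) P(X ≤ 17) = 0.814125
(d) P(11 ≤ X ≤ 17) = 0.650070

We have X ~ Poisson(λ=14.18).

(a) Moments:
E[X] = 14.1800
Var(X) = 14.1800
σ = √Var(X) = 3.7656

(b) Point probability using PMF:
P(X = 11) = 0.081094

(c) Cumulative probability using CDF:
P(X ≤ 17) = F(17) = 0.814125

(d) Range probability:
P(11 ≤ X ≤ 17) = P(X ≤ 17) - P(X ≤ 10)
                   = F(17) - F(10)
                   = 0.814125 - 0.164055
                   = 0.650070

This means approximately 65.0% of outcomes fall in the interval [11, 17].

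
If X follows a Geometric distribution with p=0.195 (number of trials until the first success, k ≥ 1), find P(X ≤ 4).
0.580064

We have X ~ Geometric(p=0.195) (number of trials until the first success, k ≥ 1).

The CDF gives us P(X ≤ k).

Using the CDF:
P(X ≤ 4) = 0.580064

This means there's approximately a 58.0% chance that X is at most 4.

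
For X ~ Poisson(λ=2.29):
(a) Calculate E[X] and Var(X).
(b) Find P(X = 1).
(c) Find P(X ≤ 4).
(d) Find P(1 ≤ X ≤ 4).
(a) E[X] = 2.2900, Var(X) = 2.2900
(b) P(X = 1) = 0.231900
(c) P(X ≤ 4) = 0.917414
(d) P(1 ≤ X ≤ 4) = 0.816148

We have X ~ Poisson(λ=2.29).

(a) Moments:
E[X] = 2.2900
Var(X) = 2.2900
σ = √Var(X) = 1.5133

(b) Point probability using PMF:
P(X = 1) = 0.231900

(c) Cumulative probability using CDF:
P(X ≤ 4) = F(4) = 0.917414

(d) Range probability:
P(1 ≤ X ≤ 4) = P(X ≤ 4) - P(X ≤ 0)
                   = F(4) - F(0)
                   = 0.917414 - 0.101266
                   = 0.816148

This means approximately 81.6% of outcomes fall in the interval [1, 4].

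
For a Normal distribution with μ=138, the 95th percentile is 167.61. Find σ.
σ = 18.0016

For X ~ Normal(μ, σ), the p-th percentile satisfies x = μ + z_p × σ,
where z_p = Φ⁻¹(p) is the standard normal quantile.

Step 1: z_{0.95} = Φ⁻¹(0.95) = 1.6449

Step 2: Solve for σ:
167.61 = 138 + 1.6449 × σ
σ = (167.61 - 138) / 1.6449
σ = 29.61 / 1.6449
σ = 18.0016

Verification: μ + z × σ = 138 + 1.6449 × 18.0016 = 167.61 ✓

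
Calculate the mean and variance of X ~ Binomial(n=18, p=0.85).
E[X] = 15.3000, Var(X) = 2.2950

We have X ~ Binomial(n=18, p=0.85).

For a Binomial distribution with n=18, p=0.85:

Expected value:
E[X] = 15.3000

Variance:
Var(X) = 2.2950

Standard deviation:
σ = √Var(X) = 1.5149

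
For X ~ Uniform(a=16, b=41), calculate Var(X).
52.0833

We have X ~ Uniform(a=16, b=41).

For a Uniform distribution with a=16, b=41:
Var(X) = 52.0833

The variance measures the spread of the distribution around the mean.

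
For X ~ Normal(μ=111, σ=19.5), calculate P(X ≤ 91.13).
0.154108

We have X ~ Normal(μ=111, σ=19.5).

The CDF gives us P(X ≤ k).

Using the CDF:
P(X ≤ 91.13) = 0.154108

This means there's approximately a 15.4% chance that X is at most 91.13.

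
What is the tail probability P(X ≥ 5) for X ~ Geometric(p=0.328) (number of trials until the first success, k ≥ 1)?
0.203928

We have X ~ Geometric(p=0.328) (number of trials until the first success, k ≥ 1).

For discrete distributions, P(X ≥ 5) = 1 - P(X ≤ 4).

P(X ≤ 4) = 0.796072
P(X ≥ 5) = 1 - 0.796072 = 0.203928

So there's approximately a 20.4% chance that X is at least 5.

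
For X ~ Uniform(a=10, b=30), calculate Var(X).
33.3333

We have X ~ Uniform(a=10, b=30).

For a Uniform distribution with a=10, b=30:
Var(X) = 33.3333

The variance measures the spread of the distribution around the mean.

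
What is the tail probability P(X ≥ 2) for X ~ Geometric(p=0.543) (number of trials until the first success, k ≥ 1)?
0.457000

We have X ~ Geometric(p=0.543) (number of trials until the first success, k ≥ 1).

For discrete distributions, P(X ≥ 2) = 1 - P(X ≤ 1).

P(X ≤ 1) = 0.543000
P(X ≥ 2) = 1 - 0.543000 = 0.457000

So there's approximately a 45.7% chance that X is at least 2.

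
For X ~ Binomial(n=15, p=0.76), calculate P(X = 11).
0.221272

We have X ~ Binomial(n=15, p=0.76).

For a Binomial distribution, the PMF gives us the probability of each outcome.

Using the PMF formula:
P(X = 11) = 0.221272

Rounded to 4 decimal places: 0.2213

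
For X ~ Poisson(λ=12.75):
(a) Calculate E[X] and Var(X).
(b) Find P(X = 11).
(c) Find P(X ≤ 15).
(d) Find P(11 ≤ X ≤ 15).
(a) E[X] = 12.7500, Var(X) = 12.7500
(b) P(X = 11) = 0.105245
(c) P(X ≤ 15) = 0.785286
(d) P(11 ≤ X ≤ 15) = 0.511519

We have X ~ Poisson(λ=12.75).

(a) Moments:
E[X] = 12.7500
Var(X) = 12.7500
σ = √Var(X) = 3.5707

(b) Point probability using PMF:
P(X = 11) = 0.105245

(c) Cumulative probability using CDF:
P(X ≤ 15) = F(15) = 0.785286

(d) Range probability:
P(11 ≤ X ≤ 15) = P(X ≤ 15) - P(X ≤ 10)
                   = F(15) - F(10)
                   = 0.785286 - 0.273767
                   = 0.511519

This means approximately 51.2% of outcomes fall in the interval [11, 15].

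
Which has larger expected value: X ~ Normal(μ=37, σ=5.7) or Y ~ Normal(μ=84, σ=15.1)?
Y has larger mean (84.0000 > 37.0000)

Compute the expected value for each distribution:

X ~ Normal(μ=37, σ=5.7):
E[X] = 37.0000

Y ~ Normal(μ=84, σ=15.1):
E[Y] = 84.0000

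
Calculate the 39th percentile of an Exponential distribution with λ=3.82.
0.1294

We have X ~ Exponential(λ=3.82).

We want to find x such that P(X ≤ x) = 0.39.

This is the 39th percentile, which means 39% of values fall below this point.

Using the inverse CDF (quantile function):
x = F⁻¹(0.39) = 0.1294

Verification: P(X ≤ 0.1294) = 0.39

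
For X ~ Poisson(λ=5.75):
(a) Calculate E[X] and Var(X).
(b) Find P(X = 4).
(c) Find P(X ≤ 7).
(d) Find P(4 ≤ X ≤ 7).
(a) E[X] = 5.7500, Var(X) = 5.7500
(b) P(X = 4) = 0.144966
(c) P(X ≤ 7) = 0.777623
(d) P(4 ≤ X ≤ 7) = 0.602678

We have X ~ Poisson(λ=5.75).

(a) Moments:
E[X] = 5.7500
Var(X) = 5.7500
σ = √Var(X) = 2.3979

(b) Point probability using PMF:
P(X = 4) = 0.144966

(c) Cumulative probability using CDF:
P(X ≤ 7) = F(7) = 0.777623

(d) Range probability:
P(4 ≤ X ≤ 7) = P(X ≤ 7) - P(X ≤ 3)
                   = F(7) - F(3)
                   = 0.777623 - 0.174945
                   = 0.602678

This means approximately 60.3% of outcomes fall in the interval [4, 7].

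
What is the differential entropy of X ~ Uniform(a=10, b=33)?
3.1355 nats

We have X ~ Uniform(a=10, b=33).

The differential entropy measures the uncertainty or information content of the distribution.

For a Uniform distribution with a=10, b=33:
h(X) = 3.1355 nats

(In bits, this would be 4.5236 bits.)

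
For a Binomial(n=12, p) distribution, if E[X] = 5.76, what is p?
p = 0.48

For a Binomial(n, p) distribution:
E[X] = n × p

Given n = 12 and E[X] = 5.76:
5.76 = 12 × p
p = 5.76 / 12 = 0.48

Verification: Binomial(12, 0.48) has E[X] = 5.76 ✓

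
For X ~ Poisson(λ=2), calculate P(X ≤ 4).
0.947347

We have X ~ Poisson(λ=2).

The CDF gives us P(X ≤ k).

Using the CDF:
P(X ≤ 4) = 0.947347

This means there's approximately a 94.7% chance that X is at most 4.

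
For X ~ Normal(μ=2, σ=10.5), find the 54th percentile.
3.0546

We have X ~ Normal(μ=2, σ=10.5).

We want to find x such that P(X ≤ x) = 0.54.

This is the 54th percentile, which means 54% of values fall below this point.

Using the inverse CDF (quantile function):
x = F⁻¹(0.54) = 3.0546

Verification: P(X ≤ 3.0546) = 0.54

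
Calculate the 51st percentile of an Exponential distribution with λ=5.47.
0.1304

We have X ~ Exponential(λ=5.47).

We want to find x such that P(X ≤ x) = 0.51.

This is the 51st percentile, which means 51% of values fall below this point.

Using the inverse CDF (quantile function):
x = F⁻¹(0.51) = 0.1304

Verification: P(X ≤ 0.1304) = 0.51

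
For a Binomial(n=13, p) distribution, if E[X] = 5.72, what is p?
p = 0.44

For a Binomial(n, p) distribution:
E[X] = n × p

Given n = 13 and E[X] = 5.72:
5.72 = 13 × p
p = 5.72 / 13 = 0.44

Verification: Binomial(13, 0.44) has E[X] = 5.72 ✓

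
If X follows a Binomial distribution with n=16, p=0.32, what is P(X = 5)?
0.210684

We have X ~ Binomial(n=16, p=0.32).

For a Binomial distribution, the PMF gives us the probability of each outcome.

Using the PMF formula:
P(X = 5) = 0.210684

Rounded to 4 decimal places: 0.2107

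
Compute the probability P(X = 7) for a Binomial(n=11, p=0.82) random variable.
0.086358

We have X ~ Binomial(n=11, p=0.82).

For a Binomial distribution, the PMF gives us the probability of each outcome.

Using the PMF formula:
P(X = 7) = 0.086358

Rounded to 4 decimal places: 0.0864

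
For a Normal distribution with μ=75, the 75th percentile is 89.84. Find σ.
σ = 22.0018

For X ~ Normal(μ, σ), the p-th percentile satisfies x = μ + z_p × σ,
where z_p = Φ⁻¹(p) is the standard normal quantile.

Step 1: z_{0.75} = Φ⁻¹(0.75) = 0.6745

Step 2: Solve for σ:
89.84 = 75 + 0.6745 × σ
σ = (89.84 - 75) / 0.6745
σ = 14.84 / 0.6745
σ = 22.0018

Verification: μ + z × σ = 75 + 0.6745 × 22.0018 = 89.84 ✓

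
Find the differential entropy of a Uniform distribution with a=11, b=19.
2.0794 nats

We have X ~ Uniform(a=11, b=19).

The differential entropy measures the uncertainty or information content of the distribution.

For a Uniform distribution with a=11, b=19:
h(X) = 2.0794 nats

(In bits, this would be 3.0000 bits.)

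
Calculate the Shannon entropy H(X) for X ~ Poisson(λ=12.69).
2.6825 nats

We have X ~ Poisson(λ=12.69).

The Shannon entropy measures the uncertainty or information content of the distribution.

For a Poisson distribution with λ=12.69:
H(X) = 2.6825 nats

(In bits, this would be 3.8700 bits.)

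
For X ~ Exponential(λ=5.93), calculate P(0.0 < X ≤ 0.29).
0.820880

We have X ~ Exponential(λ=5.93).

To find P(0.0 < X ≤ 0.29), we use:
P(0.0 < X ≤ 0.29) = P(X ≤ 0.29) - P(X ≤ 0.0)
                 = F(0.29) - F(0.0)
                 = 0.820880 - 0.000000
                 = 0.820880

So there's approximately a 82.1% chance that X falls in this range.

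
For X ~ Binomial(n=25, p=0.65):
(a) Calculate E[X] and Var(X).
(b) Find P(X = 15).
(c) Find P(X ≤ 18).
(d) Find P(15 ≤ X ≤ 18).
(a) E[X] = 16.2500, Var(X) = 5.6875
(b) P(X = 15) = 0.140852
(c) P(X ≤ 18) = 0.826597
(d) P(15 ≤ X ≤ 18) = 0.597759

We have X ~ Binomial(n=25, p=0.65).

(a) Moments:
E[X] = 16.2500
Var(X) = 5.6875
σ = √Var(X) = 2.3848

(b) Point probability using PMF:
P(X = 15) = 0.140852

(c) Cumulative probability using CDF:
P(X ≤ 18) = F(18) = 0.826597

(d) Range probability:
P(15 ≤ X ≤ 18) = P(X ≤ 18) - P(X ≤ 14)
                   = F(18) - F(14)
                   = 0.826597 - 0.228839
                   = 0.597759

This means approximately 59.8% of outcomes fall in the interval [15, 18].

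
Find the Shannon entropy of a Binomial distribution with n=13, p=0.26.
1.8659 nats

We have X ~ Binomial(n=13, p=0.26).

The Shannon entropy measures the uncertainty or information content of the distribution.

For a Binomial distribution with n=13, p=0.26:
H(X) = 1.8659 nats

(In bits, this would be 2.6920 bits.)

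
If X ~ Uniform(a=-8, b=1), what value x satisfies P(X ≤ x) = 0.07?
-7.3700

We have X ~ Uniform(a=-8, b=1).

We want to find x such that P(X ≤ x) = 0.07.

This is the 7th percentile, which means 7% of values fall below this point.

Using the inverse CDF (quantile function):
x = F⁻¹(0.07) = -7.3700

Verification: P(X ≤ -7.3700) = 0.07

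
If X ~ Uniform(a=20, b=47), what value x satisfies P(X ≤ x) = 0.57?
35.3900

We have X ~ Uniform(a=20, b=47).

We want to find x such that P(X ≤ x) = 0.57.

This is the 57th percentile, which means 57% of values fall below this point.

Using the inverse CDF (quantile function):
x = F⁻¹(0.57) = 35.3900

Verification: P(X ≤ 35.3900) = 0.57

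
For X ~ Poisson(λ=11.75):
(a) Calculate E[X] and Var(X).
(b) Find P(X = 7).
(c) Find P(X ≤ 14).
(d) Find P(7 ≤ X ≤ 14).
(a) E[X] = 11.7500, Var(X) = 11.7500
(b) P(X = 7) = 0.048403
(c) P(X ≤ 14) = 0.794160
(d) P(7 ≤ X ≤ 14) = 0.741555

We have X ~ Poisson(λ=11.75).

(a) Moments:
E[X] = 11.7500
Var(X) = 11.7500
σ = √Var(X) = 3.4278

(b) Point probability using PMF:
P(X = 7) = 0.048403

(c) Cumulative probability using CDF:
P(X ≤ 14) = F(14) = 0.794160

(d) Range probability:
P(7 ≤ X ≤ 14) = P(X ≤ 14) - P(X ≤ 6)
                   = F(14) - F(6)
                   = 0.794160 - 0.052605
                   = 0.741555

This means approximately 74.2% of outcomes fall in the interval [7, 14].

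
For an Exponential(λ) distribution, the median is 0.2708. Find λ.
λ = 2.5596

For X ~ Exponential(λ), the CDF is F(x) = 1 - e^(-λx).
The median m satisfies F(m) = 0.5:
1 - e^(-λm) = 0.5
e^(-λm) = 0.5
λm = ln(2)
m = ln(2) / λ

Given m = 0.2708:
λ = ln(2) / 0.2708 = 0.693147 / 0.2708 = 2.5596

Verification: ln(2) / 2.5596 = 0.2708 ✓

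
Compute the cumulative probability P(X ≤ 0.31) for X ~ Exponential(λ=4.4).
0.744364

We have X ~ Exponential(λ=4.4).

The CDF gives us P(X ≤ k).

Using the CDF:
P(X ≤ 0.31) = 0.744364

This means there's approximately a 74.4% chance that X is at most 0.31.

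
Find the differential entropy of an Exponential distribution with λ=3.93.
-0.3686 nats

We have X ~ Exponential(λ=3.93).

The differential entropy measures the uncertainty or information content of the distribution.

For an Exponential distribution with λ=3.93:
h(X) = -0.3686 nats

(In bits, this would be -0.5318 bits.)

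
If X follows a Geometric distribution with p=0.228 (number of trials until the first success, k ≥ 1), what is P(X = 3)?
0.135884

We have X ~ Geometric(p=0.228) (number of trials until the first success, k ≥ 1).

For a Geometric distribution, the PMF gives us the probability of each outcome.

Using the PMF formula:
P(X = 3) = 0.135884

Rounded to 4 decimal places: 0.1359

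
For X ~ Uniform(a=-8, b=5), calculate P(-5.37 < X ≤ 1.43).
0.523077

We have X ~ Uniform(a=-8, b=5).

To find P(-5.37 < X ≤ 1.43), we use:
P(-5.37 < X ≤ 1.43) = P(X ≤ 1.43) - P(X ≤ -5.37)
                 = F(1.43) - F(-5.37)
                 = 0.725385 - 0.202308
                 = 0.523077

So there's approximately a 52.3% chance that X falls in this range.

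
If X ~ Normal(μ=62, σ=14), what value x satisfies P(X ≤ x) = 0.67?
68.1588

We have X ~ Normal(μ=62, σ=14).

We want to find x such that P(X ≤ x) = 0.67.

This is the 67th percentile, which means 67% of values fall below this point.

Using the inverse CDF (quantile function):
x = F⁻¹(0.67) = 68.1588

Verification: P(X ≤ 68.1588) = 0.67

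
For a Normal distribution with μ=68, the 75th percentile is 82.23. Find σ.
σ = 21.0974

For X ~ Normal(μ, σ), the p-th percentile satisfies x = μ + z_p × σ,
where z_p = Φ⁻¹(p) is the standard normal quantile.

Step 1: z_{0.75} = Φ⁻¹(0.75) = 0.6745

Step 2: Solve for σ:
82.23 = 68 + 0.6745 × σ
σ = (82.23 - 68) / 0.6745
σ = 14.23 / 0.6745
σ = 21.0974

Verification: μ + z × σ = 68 + 0.6745 × 21.0974 = 82.23 ✓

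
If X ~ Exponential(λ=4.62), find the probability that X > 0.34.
0.207879

We have X ~ Exponential(λ=4.62).

P(X > 0.34) = 1 - P(X ≤ 0.34)
                = 1 - F(0.34)
                = 1 - 0.792121
                = 0.207879

So there's approximately a 20.8% chance that X exceeds 0.34.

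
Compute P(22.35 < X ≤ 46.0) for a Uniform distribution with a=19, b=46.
0.875926

We have X ~ Uniform(a=19, b=46).

To find P(22.35 < X ≤ 46.0), we use:
P(22.35 < X ≤ 46.0) = P(X ≤ 46.0) - P(X ≤ 22.35)
                 = F(46.0) - F(22.35)
                 = 1.000000 - 0.124074
                 = 0.875926

So there's approximately a 87.6% chance that X falls in this range.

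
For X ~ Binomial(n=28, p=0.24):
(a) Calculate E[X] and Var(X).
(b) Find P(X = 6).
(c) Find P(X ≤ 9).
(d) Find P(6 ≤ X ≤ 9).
(a) E[X] = 6.7200, Var(X) = 5.1072
(b) P(X = 6) = 0.171873
(c) P(X ≤ 9) = 0.888065
(d) P(6 ≤ X ≤ 9) = 0.583087

We have X ~ Binomial(n=28, p=0.24).

(a) Moments:
E[X] = 6.7200
Var(X) = 5.1072
σ = √Var(X) = 2.2599

(b) Point probability using PMF:
P(X = 6) = 0.171873

(c) Cumulative probability using CDF:
P(X ≤ 9) = F(9) = 0.888065

(d) Range probability:
P(6 ≤ X ≤ 9) = P(X ≤ 9) - P(X ≤ 5)
                   = F(9) - F(5)
                   = 0.888065 - 0.304978
                   = 0.583087

This means approximately 58.3% of outcomes fall in the interval [6, 9].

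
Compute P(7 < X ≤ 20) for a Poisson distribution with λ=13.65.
0.923100

We have X ~ Poisson(λ=13.65).

To find P(7 < X ≤ 20), we use:
P(7 < X ≤ 20) = P(X ≤ 20) - P(X ≤ 7)
                 = F(20) - F(7)
                 = 0.961367 - 0.038267
                 = 0.923100

So there's approximately a 92.3% chance that X falls in this range.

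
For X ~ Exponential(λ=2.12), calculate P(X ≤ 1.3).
0.936455

We have X ~ Exponential(λ=2.12).

The CDF gives us P(X ≤ k).

Using the CDF:
P(X ≤ 1.3) = 0.936455

This means there's approximately a 93.6% chance that X is at most 1.3.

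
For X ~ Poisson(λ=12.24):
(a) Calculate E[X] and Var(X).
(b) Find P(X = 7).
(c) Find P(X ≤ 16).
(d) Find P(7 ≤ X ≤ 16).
(a) E[X] = 12.2400, Var(X) = 12.2400
(b) P(X = 7) = 0.039471
(c) P(X ≤ 16) = 0.885158
(d) P(7 ≤ X ≤ 16) = 0.845096

We have X ~ Poisson(λ=12.24).

(a) Moments:
E[X] = 12.2400
Var(X) = 12.2400
σ = √Var(X) = 3.4986

(b) Point probability using PMF:
P(X = 7) = 0.039471

(c) Cumulative probability using CDF:
P(X ≤ 16) = F(16) = 0.885158

(d) Range probability:
P(7 ≤ X ≤ 16) = P(X ≤ 16) - P(X ≤ 6)
                   = F(16) - F(6)
                   = 0.885158 - 0.040062
                   = 0.845096

This means approximately 84.5% of outcomes fall in the interval [7, 16].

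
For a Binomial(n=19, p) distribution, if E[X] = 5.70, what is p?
p = 0.3

For a Binomial(n, p) distribution:
E[X] = n × p

Given n = 19 and E[X] = 5.70:
5.70 = 19 × p
p = 5.70 / 19 = 0.3

Verification: Binomial(19, 0.3) has E[X] = 5.70 ✓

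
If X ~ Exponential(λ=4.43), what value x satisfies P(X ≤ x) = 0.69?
0.2644

We have X ~ Exponential(λ=4.43).

We want to find x such that P(X ≤ x) = 0.69.

This is the 69th percentile, which means 69% of values fall below this point.

Using the inverse CDF (quantile function):
x = F⁻¹(0.69) = 0.2644

Verification: P(X ≤ 0.2644) = 0.69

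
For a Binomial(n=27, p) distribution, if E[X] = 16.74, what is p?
p = 0.62

For a Binomial(n, p) distribution:
E[X] = n × p

Given n = 27 and E[X] = 16.74:
16.74 = 27 × p
p = 16.74 / 27 = 0.62

Verification: Binomial(27, 0.62) has E[X] = 16.74 ✓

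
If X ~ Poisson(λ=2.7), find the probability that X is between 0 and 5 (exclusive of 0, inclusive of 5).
0.876063

We have X ~ Poisson(λ=2.7).

To find P(0 < X ≤ 5), we use:
P(0 < X ≤ 5) = P(X ≤ 5) - P(X ≤ 0)
                 = F(5) - F(0)
                 = 0.943268 - 0.067206
                 = 0.876063

So there's approximately a 87.6% chance that X falls in this range.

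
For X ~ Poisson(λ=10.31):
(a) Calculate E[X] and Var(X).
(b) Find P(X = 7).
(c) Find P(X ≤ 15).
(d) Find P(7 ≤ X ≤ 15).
(a) E[X] = 10.3100, Var(X) = 10.3100
(b) P(X = 7) = 0.081810
(c) P(X ≤ 15) = 0.939647
(d) P(7 ≤ X ≤ 15) = 0.827872

We have X ~ Poisson(λ=10.31).

(a) Moments:
E[X] = 10.3100
Var(X) = 10.3100
σ = √Var(X) = 3.2109

(b) Point probability using PMF:
P(X = 7) = 0.081810

(c) Cumulative probability using CDF:
P(X ≤ 15) = F(15) = 0.939647

(d) Range probability:
P(7 ≤ X ≤ 15) = P(X ≤ 15) - P(X ≤ 6)
                   = F(15) - F(6)
                   = 0.939647 - 0.111774
                   = 0.827872

This means approximately 82.8% of outcomes fall in the interval [7, 15].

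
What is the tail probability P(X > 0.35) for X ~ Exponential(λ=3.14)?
0.333204

We have X ~ Exponential(λ=3.14).

P(X > 0.35) = 1 - P(X ≤ 0.35)
                = 1 - F(0.35)
                = 1 - 0.666796
                = 0.333204

So there's approximately a 33.3% chance that X exceeds 0.35.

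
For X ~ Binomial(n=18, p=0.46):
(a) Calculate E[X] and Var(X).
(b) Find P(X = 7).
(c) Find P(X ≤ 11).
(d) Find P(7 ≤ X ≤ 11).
(a) E[X] = 8.2800, Var(X) = 4.4712
(b) P(X = 7) = 0.157903
(c) P(X ≤ 11) = 0.936176
(d) P(7 ≤ X ≤ 11) = 0.735269

We have X ~ Binomial(n=18, p=0.46).

(a) Moments:
E[X] = 8.2800
Var(X) = 4.4712
σ = √Var(X) = 2.1145

(b) Point probability using PMF:
P(X = 7) = 0.157903

(c) Cumulative probability using CDF:
P(X ≤ 11) = F(11) = 0.936176

(d) Range probability:
P(7 ≤ X ≤ 11) = P(X ≤ 11) - P(X ≤ 6)
                   = F(11) - F(6)
                   = 0.936176 - 0.200907
                   = 0.735269

This means approximately 73.5% of outcomes fall in the interval [7, 11].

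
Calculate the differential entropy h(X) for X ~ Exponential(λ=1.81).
0.4067 nats

We have X ~ Exponential(λ=1.81).

The differential entropy measures the uncertainty or information content of the distribution.

For an Exponential distribution with λ=1.81:
h(X) = 0.4067 nats

(In bits, this would be 0.5867 bits.)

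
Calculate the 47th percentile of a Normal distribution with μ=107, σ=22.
105.3441

We have X ~ Normal(μ=107, σ=22).

We want to find x such that P(X ≤ x) = 0.47.

This is the 47th percentile, which means 47% of values fall below this point.

Using the inverse CDF (quantile function):
x = F⁻¹(0.47) = 105.3441

Verification: P(X ≤ 105.3441) = 0.47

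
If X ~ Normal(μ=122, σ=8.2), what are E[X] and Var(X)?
E[X] = 122.0000, Var(X) = 67.2400

We have X ~ Normal(μ=122, σ=8.2).

For a Normal distribution with μ=122, σ=8.2:

Expected value:
E[X] = 122.0000

Variance:
Var(X) = 67.2400

Standard deviation:
σ = √Var(X) = 8.2000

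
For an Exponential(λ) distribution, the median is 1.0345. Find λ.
λ = 0.6700

For X ~ Exponential(λ), the CDF is F(x) = 1 - e^(-λx).
The median m satisfies F(m) = 0.5:
1 - e^(-λm) = 0.5
e^(-λm) = 0.5
λm = ln(2)
m = ln(2) / λ

Given m = 1.0345:
λ = ln(2) / 1.0345 = 0.693147 / 1.0345 = 0.6700

Verification: ln(2) / 0.6700 = 1.0345 ✓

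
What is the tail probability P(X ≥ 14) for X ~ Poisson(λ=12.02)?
0.320578

We have X ~ Poisson(λ=12.02).

For discrete distributions, P(X ≥ 14) = 1 - P(X ≤ 13).

P(X ≤ 13) = 0.679422
P(X ≥ 14) = 1 - 0.679422 = 0.320578

So there's approximately a 32.1% chance that X is at least 14.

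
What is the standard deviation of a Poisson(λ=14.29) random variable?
3.7802

We have X ~ Poisson(λ=14.29).

For a Poisson distribution with λ=14.29:
σ = √Var(X) = 3.7802

The standard deviation is the square root of the variance.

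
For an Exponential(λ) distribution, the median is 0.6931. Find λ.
λ = 1.0001

For X ~ Exponential(λ), the CDF is F(x) = 1 - e^(-λx).
The median m satisfies F(m) = 0.5:
1 - e^(-λm) = 0.5
e^(-λm) = 0.5
λm = ln(2)
m = ln(2) / λ

Given m = 0.6931:
λ = ln(2) / 0.6931 = 0.693147 / 0.6931 = 1.0001

Verification: ln(2) / 1.0001 = 0.6931 ✓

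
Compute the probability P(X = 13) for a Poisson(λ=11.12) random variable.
0.094564

We have X ~ Poisson(λ=11.12).

For a Poisson distribution, the PMF gives us the probability of each outcome.

Using the PMF formula:
P(X = 13) = 0.094564

Rounded to 4 decimal places: 0.0946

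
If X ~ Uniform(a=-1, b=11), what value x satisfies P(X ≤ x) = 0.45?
4.4000

We have X ~ Uniform(a=-1, b=11).

We want to find x such that P(X ≤ x) = 0.45.

This is the 45th percentile, which means 45% of values fall below this point.

Using the inverse CDF (quantile function):
x = F⁻¹(0.45) = 4.4000

Verification: P(X ≤ 4.4000) = 0.45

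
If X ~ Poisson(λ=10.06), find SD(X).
3.1718

We have X ~ Poisson(λ=10.06).

For a Poisson distribution with λ=10.06:
σ = √Var(X) = 3.1718

The standard deviation is the square root of the variance.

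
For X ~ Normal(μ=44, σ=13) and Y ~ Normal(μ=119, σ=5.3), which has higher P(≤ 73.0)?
X has higher probability (P(X ≤ 73.0) = 0.9872 > P(Y ≤ 73.0) = 0.0000)

Compute P(≤ 73.0) for each distribution:

X ~ Normal(μ=44, σ=13):
P(X ≤ 73.0) = 0.9872

Y ~ Normal(μ=119, σ=5.3):
P(Y ≤ 73.0) = 0.0000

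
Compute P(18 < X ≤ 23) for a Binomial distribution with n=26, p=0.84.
0.764269

We have X ~ Binomial(n=26, p=0.84).

To find P(18 < X ≤ 23), we use:
P(18 < X ≤ 23) = P(X ≤ 23) - P(X ≤ 18)
                 = F(23) - F(18)
                 = 0.809319 - 0.045050
                 = 0.764269

So there's approximately a 76.4% chance that X falls in this range.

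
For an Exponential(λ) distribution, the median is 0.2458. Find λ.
λ = 2.8200

For X ~ Exponential(λ), the CDF is F(x) = 1 - e^(-λx).
The median m satisfies F(m) = 0.5:
1 - e^(-λm) = 0.5
e^(-λm) = 0.5
λm = ln(2)
m = ln(2) / λ

Given m = 0.2458:
λ = ln(2) / 0.2458 = 0.693147 / 0.2458 = 2.8200

Verification: ln(2) / 2.8200 = 0.2458 ✓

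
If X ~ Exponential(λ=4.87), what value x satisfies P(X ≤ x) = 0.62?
0.1987

We have X ~ Exponential(λ=4.87).

We want to find x such that P(X ≤ x) = 0.62.

This is the 62nd percentile, which means 62% of values fall below this point.

Using the inverse CDF (quantile function):
x = F⁻¹(0.62) = 0.1987

Verification: P(X ≤ 0.1987) = 0.62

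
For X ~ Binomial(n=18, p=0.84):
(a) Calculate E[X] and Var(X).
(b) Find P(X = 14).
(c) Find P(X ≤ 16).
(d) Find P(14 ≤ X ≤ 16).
(a) E[X] = 15.1200, Var(X) = 2.4192
(b) P(X = 14) = 0.174627
(c) P(X ≤ 16) = 0.808005
(d) P(14 ≤ X ≤ 16) = 0.659763

We have X ~ Binomial(n=18, p=0.84).

(a) Moments:
E[X] = 15.1200
Var(X) = 2.4192
σ = √Var(X) = 1.5554

(b) Point probability using PMF:
P(X = 14) = 0.174627

(c) Cumulative probability using CDF:
P(X ≤ 16) = F(16) = 0.808005

(d) Range probability:
P(14 ≤ X ≤ 16) = P(X ≤ 16) - P(X ≤ 13)
                   = F(16) - F(13)
                   = 0.808005 - 0.148242
                   = 0.659763

This means approximately 66.0% of outcomes fall in the interval [14, 16].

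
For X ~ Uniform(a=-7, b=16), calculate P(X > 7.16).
0.384348

We have X ~ Uniform(a=-7, b=16).

P(X > 7.16) = 1 - P(X ≤ 7.16)
                = 1 - F(7.16)
                = 1 - 0.615652
                = 0.384348

So there's approximately a 38.4% chance that X exceeds 7.16.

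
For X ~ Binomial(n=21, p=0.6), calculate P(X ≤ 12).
0.476284

We have X ~ Binomial(n=21, p=0.6).

The CDF gives us P(X ≤ k).

Using the CDF:
P(X ≤ 12) = 0.476284

This means there's approximately a 47.6% chance that X is at most 12.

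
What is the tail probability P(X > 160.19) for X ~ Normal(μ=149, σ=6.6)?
0.044995

We have X ~ Normal(μ=149, σ=6.6).

P(X > 160.19) = 1 - P(X ≤ 160.19)
                = 1 - F(160.19)
                = 1 - 0.955005
                = 0.044995

So there's approximately a 4.5% chance that X exceeds 160.19.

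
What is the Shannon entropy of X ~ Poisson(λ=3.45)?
2.0074 nats

We have X ~ Poisson(λ=3.45).

The Shannon entropy measures the uncertainty or information content of the distribution.

For a Poisson distribution with λ=3.45:
H(X) = 2.0074 nats

(In bits, this would be 2.8961 bits.)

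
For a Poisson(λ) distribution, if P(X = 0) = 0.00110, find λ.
λ = 6.8124

For a Poisson(λ) distribution, the PMF at 0 is:
P(X = 0) = λ^0 e^(-λ) / 0! = e^(-λ)

Given P(X = 0) = 0.00110:
e^(-λ) = 0.00110
-λ = ln(0.00110)
λ = -ln(0.00110) = 6.8124

Verification: e^(-6.8124) = 0.00110 ✓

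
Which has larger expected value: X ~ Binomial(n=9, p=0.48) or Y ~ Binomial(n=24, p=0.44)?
Y has larger mean (10.5600 > 4.3200)

Compute the expected value for each distribution:

X ~ Binomial(n=9, p=0.48):
E[X] = 4.3200

Y ~ Binomial(n=24, p=0.44):
E[Y] = 10.5600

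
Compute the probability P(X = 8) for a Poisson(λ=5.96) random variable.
0.101872

We have X ~ Poisson(λ=5.96).

For a Poisson distribution, the PMF gives us the probability of each outcome.

Using the PMF formula:
P(X = 8) = 0.101872

Rounded to 4 decimal places: 0.1019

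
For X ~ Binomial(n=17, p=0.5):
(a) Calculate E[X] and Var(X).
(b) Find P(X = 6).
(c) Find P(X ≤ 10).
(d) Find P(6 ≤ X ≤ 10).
(a) E[X] = 8.5000, Var(X) = 4.2500
(b) P(X = 6) = 0.094421
(c) P(X ≤ 10) = 0.833847
(d) P(6 ≤ X ≤ 10) = 0.762115

We have X ~ Binomial(n=17, p=0.5).

(a) Moments:
E[X] = 8.5000
Var(X) = 4.2500
σ = √Var(X) = 2.0616

(b) Point probability using PMF:
P(X = 6) = 0.094421

(c) Cumulative probability using CDF:
P(X ≤ 10) = F(10) = 0.833847

(d) Range probability:
P(6 ≤ X ≤ 10) = P(X ≤ 10) - P(X ≤ 5)
                   = F(10) - F(5)
                   = 0.833847 - 0.071732
                   = 0.762115

This means approximately 76.2% of outcomes fall in the interval [6, 10].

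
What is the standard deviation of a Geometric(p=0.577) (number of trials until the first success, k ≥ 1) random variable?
1.1272

We have X ~ Geometric(p=0.577) (number of trials until the first success, k ≥ 1).

For a Geometric distribution with p=0.577 (number of trials until the first success, k ≥ 1):
σ = √Var(X) = 1.1272

The standard deviation is the square root of the variance.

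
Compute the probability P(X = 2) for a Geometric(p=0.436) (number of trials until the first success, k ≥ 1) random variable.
0.245904

We have X ~ Geometric(p=0.436) (number of trials until the first success, k ≥ 1).

For a Geometric distribution, the PMF gives us the probability of each outcome.

Using the PMF formula:
P(X = 2) = 0.245904

Rounded to 4 decimal places: 0.2459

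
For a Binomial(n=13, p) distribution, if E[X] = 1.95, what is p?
p = 0.15

For a Binomial(n, p) distribution:
E[X] = n × p

Given n = 13 and E[X] = 1.95:
1.95 = 13 × p
p = 1.95 / 13 = 0.15

Verification: Binomial(13, 0.15) has E[X] = 1.95 ✓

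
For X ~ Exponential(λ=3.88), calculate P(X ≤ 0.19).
0.521548

We have X ~ Exponential(λ=3.88).

The CDF gives us P(X ≤ k).

Using the CDF:
P(X ≤ 0.19) = 0.521548

This means there's approximately a 52.2% chance that X is at most 0.19.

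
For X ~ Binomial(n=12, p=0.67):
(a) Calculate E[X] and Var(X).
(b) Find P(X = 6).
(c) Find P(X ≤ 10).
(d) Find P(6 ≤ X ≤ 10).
(a) E[X] = 8.0400, Var(X) = 2.6532
(b) P(X = 6) = 0.107945
(c) P(X ≤ 10) = 0.943454
(d) P(6 ≤ X ≤ 10) = 0.880286

We have X ~ Binomial(n=12, p=0.67).

(a) Moments:
E[X] = 8.0400
Var(X) = 2.6532
σ = √Var(X) = 1.6289

(b) Point probability using PMF:
P(X = 6) = 0.107945

(c) Cumulative probability using CDF:
P(X ≤ 10) = F(10) = 0.943454

(d) Range probability:
P(6 ≤ X ≤ 10) = P(X ≤ 10) - P(X ≤ 5)
                   = F(10) - F(5)
                   = 0.943454 - 0.063168
                   = 0.880286

This means approximately 88.0% of outcomes fall in the interval [6, 10].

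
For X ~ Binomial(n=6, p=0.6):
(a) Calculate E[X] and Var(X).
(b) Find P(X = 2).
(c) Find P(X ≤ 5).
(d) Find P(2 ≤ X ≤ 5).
(a) E[X] = 3.6000, Var(X) = 1.4400
(b) P(X = 2) = 0.138240
(c) P(X ≤ 5) = 0.953344
(d) P(2 ≤ X ≤ 5) = 0.912384

We have X ~ Binomial(n=6, p=0.6).

(a) Moments:
E[X] = 3.6000
Var(X) = 1.4400
σ = √Var(X) = 1.2000

(b) Point probability using PMF:
P(X = 2) = 0.138240

(c) Cumulative probability using CDF:
P(X ≤ 5) = F(5) = 0.953344

(d) Range probability:
P(2 ≤ X ≤ 5) = P(X ≤ 5) - P(X ≤ 1)
                   = F(5) - F(1)
                   = 0.953344 - 0.040960
                   = 0.912384

This means approximately 91.2% of outcomes fall in the interval [2, 5].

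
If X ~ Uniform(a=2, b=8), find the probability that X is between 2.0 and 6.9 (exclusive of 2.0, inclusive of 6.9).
0.816667

We have X ~ Uniform(a=2, b=8).

To find P(2.0 < X ≤ 6.9), we use:
P(2.0 < X ≤ 6.9) = P(X ≤ 6.9) - P(X ≤ 2.0)
                 = F(6.9) - F(2.0)
                 = 0.816667 - 0.000000
                 = 0.816667

So there's approximately a 81.7% chance that X falls in this range.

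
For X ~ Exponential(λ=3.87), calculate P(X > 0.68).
0.071963

We have X ~ Exponential(λ=3.87).

P(X > 0.68) = 1 - P(X ≤ 0.68)
                = 1 - F(0.68)
                = 1 - 0.928037
                = 0.071963

So there's approximately a 7.2% chance that X exceeds 0.68.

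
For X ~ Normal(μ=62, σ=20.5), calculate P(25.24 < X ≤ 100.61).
0.933705

We have X ~ Normal(μ=62, σ=20.5).

To find P(25.24 < X ≤ 100.61), we use:
P(25.24 < X ≤ 100.61) = P(X ≤ 100.61) - P(X ≤ 25.24)
                 = F(100.61) - F(25.24)
                 = 0.970178 - 0.036473
                 = 0.933705

So there's approximately a 93.4% chance that X falls in this range.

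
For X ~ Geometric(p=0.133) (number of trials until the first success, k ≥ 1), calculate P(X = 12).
0.027673

We have X ~ Geometric(p=0.133) (number of trials until the first success, k ≥ 1).

For a Geometric distribution, the PMF gives us the probability of each outcome.

Using the PMF formula:
P(X = 12) = 0.027673

Rounded to 4 decimal places: 0.0277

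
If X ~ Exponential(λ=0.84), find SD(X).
1.1905

We have X ~ Exponential(λ=0.84).

For an Exponential distribution with λ=0.84:
σ = √Var(X) = 1.1905

The standard deviation is the square root of the variance.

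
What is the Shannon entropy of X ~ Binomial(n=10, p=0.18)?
1.5742 nats

We have X ~ Binomial(n=10, p=0.18).

The Shannon entropy measures the uncertainty or information content of the distribution.

For a Binomial distribution with n=10, p=0.18:
H(X) = 1.5742 nats

(In bits, this would be 2.2710 bits.)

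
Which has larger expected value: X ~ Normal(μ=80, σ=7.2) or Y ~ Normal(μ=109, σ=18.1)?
Y has larger mean (109.0000 > 80.0000)

Compute the expected value for each distribution:

X ~ Normal(μ=80, σ=7.2):
E[X] = 80.0000

Y ~ Normal(μ=109, σ=18.1):
E[Y] = 109.0000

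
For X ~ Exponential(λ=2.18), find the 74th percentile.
0.6179

We have X ~ Exponential(λ=2.18).

We want to find x such that P(X ≤ x) = 0.74.

This is the 74th percentile, which means 74% of values fall below this point.

Using the inverse CDF (quantile function):
x = F⁻¹(0.74) = 0.6179

Verification: P(X ≤ 0.6179) = 0.74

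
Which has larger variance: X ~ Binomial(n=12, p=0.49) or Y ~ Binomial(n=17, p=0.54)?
Y has larger variance (4.2228 > 2.9988)

Compute the variance for each distribution:

X ~ Binomial(n=12, p=0.49):
Var(X) = 2.9988

Y ~ Binomial(n=17, p=0.54):
Var(Y) = 4.2228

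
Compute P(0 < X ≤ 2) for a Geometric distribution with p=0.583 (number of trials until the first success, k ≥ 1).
0.826111

We have X ~ Geometric(p=0.583) (number of trials until the first success, k ≥ 1).

To find P(0 < X ≤ 2), we use:
P(0 < X ≤ 2) = P(X ≤ 2) - P(X ≤ 0)
                 = F(2) - F(0)
                 = 0.826111 - 0.000000
                 = 0.826111

So there's approximately a 82.6% chance that X falls in this range.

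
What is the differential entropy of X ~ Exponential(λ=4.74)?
-0.5560 nats

We have X ~ Exponential(λ=4.74).

The differential entropy measures the uncertainty or information content of the distribution.

For an Exponential distribution with λ=4.74:
h(X) = -0.5560 nats

(In bits, this would be -0.8022 bits.)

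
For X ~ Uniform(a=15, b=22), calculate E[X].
18.5000

We have X ~ Uniform(a=15, b=22).

For a Uniform distribution with a=15, b=22:
E[X] = 18.5000

This is the expected (average) value of X.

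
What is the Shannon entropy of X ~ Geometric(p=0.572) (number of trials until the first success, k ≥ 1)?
1.1936 nats

We have X ~ Geometric(p=0.572) (number of trials until the first success, k ≥ 1).

The Shannon entropy measures the uncertainty or information content of the distribution.

For a Geometric distribution with p=0.572 (number of trials until the first success, k ≥ 1):
H(X) = 1.1936 nats

(In bits, this would be 1.7220 bits.)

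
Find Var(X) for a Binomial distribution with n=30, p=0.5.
7.5000

We have X ~ Binomial(n=30, p=0.5).

For a Binomial distribution with n=30, p=0.5:
Var(X) = 7.5000

The variance measures the spread of the distribution around the mean.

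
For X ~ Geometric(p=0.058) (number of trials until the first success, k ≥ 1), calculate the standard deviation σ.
16.7339

We have X ~ Geometric(p=0.058) (number of trials until the first success, k ≥ 1).

For a Geometric distribution with p=0.058 (number of trials until the first success, k ≥ 1):
σ = √Var(X) = 16.7339

The standard deviation is the square root of the variance.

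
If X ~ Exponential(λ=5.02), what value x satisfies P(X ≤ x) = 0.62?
0.1927

We have X ~ Exponential(λ=5.02).

We want to find x such that P(X ≤ x) = 0.62.

This is the 62nd percentile, which means 62% of values fall below this point.

Using the inverse CDF (quantile function):
x = F⁻¹(0.62) = 0.1927

Verification: P(X ≤ 0.1927) = 0.62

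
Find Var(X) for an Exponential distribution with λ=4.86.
0.0423

We have X ~ Exponential(λ=4.86).

For an Exponential distribution with λ=4.86:
Var(X) = 0.0423

The variance measures the spread of the distribution around the mean.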